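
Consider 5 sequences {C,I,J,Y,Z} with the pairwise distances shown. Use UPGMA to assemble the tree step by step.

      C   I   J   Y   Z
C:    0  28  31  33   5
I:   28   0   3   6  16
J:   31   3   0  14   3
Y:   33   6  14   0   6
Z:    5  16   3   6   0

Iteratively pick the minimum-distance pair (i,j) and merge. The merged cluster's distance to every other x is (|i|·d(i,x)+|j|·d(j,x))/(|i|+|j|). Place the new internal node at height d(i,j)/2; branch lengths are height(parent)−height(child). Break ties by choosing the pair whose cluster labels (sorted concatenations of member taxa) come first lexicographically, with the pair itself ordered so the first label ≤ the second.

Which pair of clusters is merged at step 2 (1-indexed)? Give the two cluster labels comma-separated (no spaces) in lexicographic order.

C,Z

iteration 1: select I,J (d=3); attach at lengths (3/2, 3/2); label the merged cluster IJ
  updated: d(C,IJ)=59/2, d(IJ,Y)=10, d(IJ,Z)=19/2
iteration 2: select C,Z (d=5); attach at lengths (5/2, 5/2); label the merged cluster CZ
  updated: d(CZ,IJ)=39/2, d(CZ,Y)=39/2
iteration 3: select IJ,Y (d=10); attach at lengths (7/2, 5); label the merged cluster IJY
  updated: d(CZ,IJY)=39/2
iteration 4: select CZ,IJY (d=39/2); attach at lengths (29/4, 19/4); label the merged cluster CIJYZ
final tree: ((C:5/2,Z:5/2):29/4,((I:3/2,J:3/2):7/2,Y:5):19/4)
total length: 57/2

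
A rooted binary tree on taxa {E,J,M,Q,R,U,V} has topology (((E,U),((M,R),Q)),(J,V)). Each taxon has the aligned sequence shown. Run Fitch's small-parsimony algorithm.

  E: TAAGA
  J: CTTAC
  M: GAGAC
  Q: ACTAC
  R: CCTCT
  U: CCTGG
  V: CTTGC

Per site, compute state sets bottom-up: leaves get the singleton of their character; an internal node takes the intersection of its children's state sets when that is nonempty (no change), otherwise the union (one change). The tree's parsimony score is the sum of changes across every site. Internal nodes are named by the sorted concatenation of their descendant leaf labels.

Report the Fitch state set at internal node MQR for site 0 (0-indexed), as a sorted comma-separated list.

A,C,G

[col 0] EU: children E:{T}, U:{C} ∪→ {C,T}; cost 1
[col 0] MR: children M:{G}, R:{C} ∪→ {C,G}; cost 1
[col 0] MQR: children MR:{C,G}, Q:{A} ∪→ {A,C,G}; cost 1
[col 0] EMQRU: children EU:{C,T}, MQR:{A,C,G} ∩→ {C}; cost 0
[col 0] JV: children J:{C}, V:{C} ∩→ {C}; cost 0
[col 0] EJMQRUV: children EMQRU:{C}, JV:{C} ∩→ {C}; cost 0
[col 1] EU: children E:{A}, U:{C} ∪→ {A,C}; cost 1
[col 1] MR: children M:{A}, R:{C} ∪→ {A,C}; cost 1
[col 1] MQR: children MR:{A,C}, Q:{C} ∩→ {C}; cost 0
[col 1] EMQRU: children EU:{A,C}, MQR:{C} ∩→ {C}; cost 0
[col 1] JV: children J:{T}, V:{T} ∩→ {T}; cost 0
[col 1] EJMQRUV: children EMQRU:{C}, JV:{T} ∪→ {C,T}; cost 1
[col 2] EU: children E:{A}, U:{T} ∪→ {A,T}; cost 1
[col 2] MR: children M:{G}, R:{T} ∪→ {G,T}; cost 1
[col 2] MQR: children MR:{G,T}, Q:{T} ∩→ {T}; cost 0
[col 2] EMQRU: children EU:{A,T}, MQR:{T} ∩→ {T}; cost 0
[col 2] JV: children J:{T}, V:{T} ∩→ {T}; cost 0
[col 2] EJMQRUV: children EMQRU:{T}, JV:{T} ∩→ {T}; cost 0
[col 3] EU: children E:{G}, U:{G} ∩→ {G}; cost 0
[col 3] MR: children M:{A}, R:{C} ∪→ {A,C}; cost 1
[col 3] MQR: children MR:{A,C}, Q:{A} ∩→ {A}; cost 0
[col 3] EMQRU: children EU:{G}, MQR:{A} ∪→ {A,G}; cost 1
[col 3] JV: children J:{A}, V:{G} ∪→ {A,G}; cost 1
[col 3] EJMQRUV: children EMQRU:{A,G}, JV:{A,G} ∩→ {A,G}; cost 0
[col 4] EU: children E:{A}, U:{G} ∪→ {A,G}; cost 1
[col 4] MR: children M:{C}, R:{T} ∪→ {C,T}; cost 1
[col 4] MQR: children MR:{C,T}, Q:{C} ∩→ {C}; cost 0
[col 4] EMQRU: children EU:{A,G}, MQR:{C} ∪→ {A,C,G}; cost 1
[col 4] JV: children J:{C}, V:{C} ∩→ {C}; cost 0
[col 4] EJMQRUV: children EMQRU:{A,C,G}, JV:{C} ∩→ {C}; cost 0
per-site changes: [3, 3, 2, 3, 3]; total = 14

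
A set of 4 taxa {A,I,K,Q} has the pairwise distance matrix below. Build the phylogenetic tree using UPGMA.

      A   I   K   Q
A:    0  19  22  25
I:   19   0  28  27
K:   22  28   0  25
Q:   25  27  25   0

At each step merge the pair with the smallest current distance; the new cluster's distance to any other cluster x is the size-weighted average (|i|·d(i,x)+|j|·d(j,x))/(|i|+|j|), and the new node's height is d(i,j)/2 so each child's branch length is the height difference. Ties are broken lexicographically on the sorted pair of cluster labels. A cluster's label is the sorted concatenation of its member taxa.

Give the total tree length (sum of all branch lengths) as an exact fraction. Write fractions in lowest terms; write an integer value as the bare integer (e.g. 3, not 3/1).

143/3

iteration 1: select A,I (d=19); attach at lengths (19/2, 19/2); label the merged cluster AI
  updated: d(AI,K)=25, d(AI,Q)=26
iteration 2: select AI,K (d=25); attach at lengths (3, 25/2); label the merged cluster AIK
  updated: d(AIK,Q)=77/3
iteration 3: select AIK,Q (d=77/3); attach at lengths (1/3, 77/6); label the merged cluster AIKQ
final tree: (((A:19/2,I:19/2):3,K:25/2):1/3,Q:77/6)
total length: 143/3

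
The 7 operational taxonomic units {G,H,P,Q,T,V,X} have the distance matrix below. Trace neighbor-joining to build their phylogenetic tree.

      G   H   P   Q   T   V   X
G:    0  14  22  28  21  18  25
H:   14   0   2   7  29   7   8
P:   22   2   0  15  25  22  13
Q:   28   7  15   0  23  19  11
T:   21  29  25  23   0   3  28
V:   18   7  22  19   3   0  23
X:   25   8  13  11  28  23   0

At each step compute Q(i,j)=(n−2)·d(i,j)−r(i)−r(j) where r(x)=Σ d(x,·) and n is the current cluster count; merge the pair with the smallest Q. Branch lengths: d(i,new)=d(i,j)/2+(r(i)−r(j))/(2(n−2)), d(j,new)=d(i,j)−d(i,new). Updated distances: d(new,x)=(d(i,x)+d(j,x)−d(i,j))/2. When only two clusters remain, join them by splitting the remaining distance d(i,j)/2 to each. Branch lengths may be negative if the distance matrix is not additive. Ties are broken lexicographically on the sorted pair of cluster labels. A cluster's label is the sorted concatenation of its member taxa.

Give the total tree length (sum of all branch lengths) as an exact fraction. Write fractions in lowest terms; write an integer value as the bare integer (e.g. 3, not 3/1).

iteration 1: select T,V (d=3, Q=-206); attach at lengths (26/5, -11/5); label the merged cluster TV
  updated: d(G,TV)=18, d(H,TV)=33/2, d(P,TV)=22, d(Q,TV)=39/2, d(TV,X)=24
iteration 2: select G,TV (d=18, Q=-135); attach at lengths (79/8, 65/8); label the merged cluster GTV
  updated: d(GTV,H)=25/4, d(GTV,P)=13, d(GTV,Q)=59/4, d(GTV,X)=31/2
iteration 3: select Q,X (d=11, Q=-249/4); attach at lengths (133/24, 131/24); label the merged cluster QX
  updated: d(GTV,QX)=77/8, d(H,QX)=2, d(P,QX)=17/2
iteration 4: select GTV,QX (d=77/8, Q=-119/4); attach at lengths (7, 21/8); label the merged cluster GQTVX
  updated: d(GQTVX,H)=-11/16, d(GQTVX,P)=95/16
iteration 5: select GQTVX,H (d=-11/16, Q=-29/4); attach at lengths (13/8, -37/16); label the merged cluster GHQTVX
  updated: d(GHQTVX,P)=69/16
iteration 6: select GHQTVX,P (d=69/16); attach at lengths (69/32, 69/32); label the merged cluster GHPQTVX
final tree: ((((G:79/8,(T:26/5,V:-11/5):65/8):7,(Q:133/24,X:131/24):21/8):13/8,H:-37/16):69/32,P:69/32)
total length: 181/4

181/4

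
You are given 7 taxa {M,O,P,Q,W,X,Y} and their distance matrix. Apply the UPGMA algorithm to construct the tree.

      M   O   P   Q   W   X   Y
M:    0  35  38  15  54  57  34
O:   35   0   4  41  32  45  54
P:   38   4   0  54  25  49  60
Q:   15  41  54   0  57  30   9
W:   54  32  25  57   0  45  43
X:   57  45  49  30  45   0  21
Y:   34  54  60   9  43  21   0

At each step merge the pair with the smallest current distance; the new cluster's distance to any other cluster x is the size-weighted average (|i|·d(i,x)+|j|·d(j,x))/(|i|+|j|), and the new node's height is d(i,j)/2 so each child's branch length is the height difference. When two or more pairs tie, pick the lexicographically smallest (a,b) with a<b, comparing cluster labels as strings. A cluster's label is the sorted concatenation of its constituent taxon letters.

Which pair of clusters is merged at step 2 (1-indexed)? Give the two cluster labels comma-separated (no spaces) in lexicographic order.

iteration 1: select O,P (d=4); attach at lengths (2, 2); label the merged cluster OP
  updated: d(M,OP)=73/2, d(OP,Q)=95/2, d(OP,W)=57/2, d(OP,X)=47, d(OP,Y)=57
iteration 2: select Q,Y (d=9); attach at lengths (9/2, 9/2); label the merged cluster QY
  updated: d(M,QY)=49/2, d(OP,QY)=209/4, d(QY,W)=50, d(QY,X)=51/2
iteration 3: select M,QY (d=49/2); attach at lengths (49/4, 31/4); label the merged cluster MQY
  updated: d(MQY,OP)=47, d(MQY,W)=154/3, d(MQY,X)=36
iteration 4: select OP,W (d=57/2); attach at lengths (49/4, 57/4); label the merged cluster OPW
  updated: d(MQY,OPW)=436/9, d(OPW,X)=139/3
iteration 5: select MQY,X (d=36); attach at lengths (23/4, 18); label the merged cluster MQXY
  updated: d(MQXY,OPW)=575/12
iteration 6: select MQXY,OPW (d=575/12); attach at lengths (143/24, 233/24); label the merged cluster MOPQWXY
final tree: (((M:49/4,(Q:9/2,Y:9/2):31/4):23/4,X:18):143/24,((O:2,P:2):49/4,W:57/4):233/24)
total length: 1187/12

Q,Y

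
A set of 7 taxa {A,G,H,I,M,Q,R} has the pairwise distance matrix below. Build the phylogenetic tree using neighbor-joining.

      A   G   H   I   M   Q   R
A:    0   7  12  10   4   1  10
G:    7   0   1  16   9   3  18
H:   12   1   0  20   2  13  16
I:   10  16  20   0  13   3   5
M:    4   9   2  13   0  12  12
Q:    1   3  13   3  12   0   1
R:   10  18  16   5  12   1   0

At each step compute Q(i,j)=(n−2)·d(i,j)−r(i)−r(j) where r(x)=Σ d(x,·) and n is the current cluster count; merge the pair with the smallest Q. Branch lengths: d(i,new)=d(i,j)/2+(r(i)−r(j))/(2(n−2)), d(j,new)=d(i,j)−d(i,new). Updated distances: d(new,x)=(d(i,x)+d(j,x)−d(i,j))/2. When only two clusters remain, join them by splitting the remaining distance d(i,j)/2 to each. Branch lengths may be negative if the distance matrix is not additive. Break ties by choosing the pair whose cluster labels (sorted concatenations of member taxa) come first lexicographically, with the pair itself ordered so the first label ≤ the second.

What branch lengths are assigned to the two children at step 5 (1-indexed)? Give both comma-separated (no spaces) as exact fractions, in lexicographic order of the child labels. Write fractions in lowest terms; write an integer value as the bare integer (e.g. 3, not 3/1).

2,25/8

iteration 1: select G,H (d=1, Q=-113); attach at lengths (-1/2, 3/2); label the merged cluster GH
  updated: d(A,GH)=9, d(GH,I)=35/2, d(GH,M)=5, d(GH,Q)=15/2, d(GH,R)=33/2
iteration 2: select GH,M (d=5, Q=-163/2); attach at lengths (59/16, 21/16); label the merged cluster GHM
  updated: d(A,GHM)=4, d(GHM,I)=51/4, d(GHM,Q)=29/4, d(GHM,R)=47/4
iteration 3: select A,GHM (d=4, Q=-195/4); attach at lengths (5/24, 91/24); label the merged cluster AGHM
  updated: d(AGHM,I)=75/8, d(AGHM,Q)=17/8, d(AGHM,R)=71/8
iteration 4: select AGHM,Q (d=17/8, Q=-89/4); attach at lengths (37/8, -5/2); label the merged cluster AGHMQ
  updated: d(AGHMQ,I)=41/8, d(AGHMQ,R)=31/8
iteration 5: select AGHMQ,I (d=41/8, Q=-14); attach at lengths (2, 25/8); label the merged cluster AGHIMQ
  updated: d(AGHIMQ,R)=15/8
iteration 6: select AGHIMQ,R (d=15/8); attach at lengths (15/16, 15/16); label the merged cluster AGHIMQR
final tree: ((((A:5/24,((G:-1/2,H:3/2):59/16,M:21/16):91/24):37/8,Q:-5/2):2,I:25/8):15/16,R:15/16)
total length: 153/8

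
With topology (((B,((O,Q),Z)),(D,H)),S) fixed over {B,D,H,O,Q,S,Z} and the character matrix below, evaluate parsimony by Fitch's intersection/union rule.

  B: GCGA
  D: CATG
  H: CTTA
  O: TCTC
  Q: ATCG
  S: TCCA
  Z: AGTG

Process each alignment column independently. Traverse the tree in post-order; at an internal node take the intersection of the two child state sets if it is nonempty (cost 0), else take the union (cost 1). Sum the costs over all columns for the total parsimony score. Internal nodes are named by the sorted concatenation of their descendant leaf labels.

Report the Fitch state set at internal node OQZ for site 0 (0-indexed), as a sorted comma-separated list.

A

[col 0] OQ: children O:{T}, Q:{A} ∪→ {A,T}; cost 1
[col 0] OQZ: children OQ:{A,T}, Z:{A} ∩→ {A}; cost 0
[col 0] BOQZ: children B:{G}, OQZ:{A} ∪→ {A,G}; cost 1
[col 0] DH: children D:{C}, H:{C} ∩→ {C}; cost 0
[col 0] BDHOQZ: children BOQZ:{A,G}, DH:{C} ∪→ {A,C,G}; cost 1
[col 0] BDHOQSZ: children BDHOQZ:{A,C,G}, S:{T} ∪→ {A,C,G,T}; cost 1
[col 1] OQ: children O:{C}, Q:{T} ∪→ {C,T}; cost 1
[col 1] OQZ: children OQ:{C,T}, Z:{G} ∪→ {C,G,T}; cost 1
[col 1] BOQZ: children B:{C}, OQZ:{C,G,T} ∩→ {C}; cost 0
[col 1] DH: children D:{A}, H:{T} ∪→ {A,T}; cost 1
[col 1] BDHOQZ: children BOQZ:{C}, DH:{A,T} ∪→ {A,C,T}; cost 1
[col 1] BDHOQSZ: children BDHOQZ:{A,C,T}, S:{C} ∩→ {C}; cost 0
[col 2] OQ: children O:{T}, Q:{C} ∪→ {C,T}; cost 1
[col 2] OQZ: children OQ:{C,T}, Z:{T} ∩→ {T}; cost 0
[col 2] BOQZ: children B:{G}, OQZ:{T} ∪→ {G,T}; cost 1
[col 2] DH: children D:{T}, H:{T} ∩→ {T}; cost 0
[col 2] BDHOQZ: children BOQZ:{G,T}, DH:{T} ∩→ {T}; cost 0
[col 2] BDHOQSZ: children BDHOQZ:{T}, S:{C} ∪→ {C,T}; cost 1
[col 3] OQ: children O:{C}, Q:{G} ∪→ {C,G}; cost 1
[col 3] OQZ: children OQ:{C,G}, Z:{G} ∩→ {G}; cost 0
[col 3] BOQZ: children B:{A}, OQZ:{G} ∪→ {A,G}; cost 1
[col 3] DH: children D:{G}, H:{A} ∪→ {A,G}; cost 1
[col 3] BDHOQZ: children BOQZ:{A,G}, DH:{A,G} ∩→ {A,G}; cost 0
[col 3] BDHOQSZ: children BDHOQZ:{A,G}, S:{A} ∩→ {A}; cost 0
per-site changes: [4, 4, 3, 3]; total = 14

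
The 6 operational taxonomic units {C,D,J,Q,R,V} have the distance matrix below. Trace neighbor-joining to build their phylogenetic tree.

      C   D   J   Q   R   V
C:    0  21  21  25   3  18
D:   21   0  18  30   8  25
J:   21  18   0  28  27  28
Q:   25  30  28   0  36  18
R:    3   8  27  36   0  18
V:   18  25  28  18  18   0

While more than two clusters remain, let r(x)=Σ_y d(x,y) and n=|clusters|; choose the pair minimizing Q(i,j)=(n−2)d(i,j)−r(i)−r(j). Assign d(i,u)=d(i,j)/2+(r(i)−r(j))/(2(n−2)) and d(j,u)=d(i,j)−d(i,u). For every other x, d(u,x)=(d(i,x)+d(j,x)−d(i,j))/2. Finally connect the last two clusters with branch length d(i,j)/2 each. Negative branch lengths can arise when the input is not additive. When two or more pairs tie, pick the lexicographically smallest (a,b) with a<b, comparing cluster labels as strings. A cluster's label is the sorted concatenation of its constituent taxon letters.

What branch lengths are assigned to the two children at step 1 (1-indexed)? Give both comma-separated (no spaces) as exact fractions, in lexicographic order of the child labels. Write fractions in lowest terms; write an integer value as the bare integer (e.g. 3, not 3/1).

51/4,21/4

step 1: merge (Q,V) at d=18, Q=-172; branch lengths Q→51/4, V→21/4; new cluster QV
  updated: d(C,QV)=25/2, d(D,QV)=37/2, d(J,QV)=19, d(QV,R)=18
step 2: merge (C,R) at d=3, Q=-209/2; branch lengths C→7/4, R→5/4; new cluster CR
  updated: d(CR,D)=13, d(CR,J)=45/2, d(CR,QV)=55/4
step 3: merge (CR,QV) at d=55/4, Q=-73; branch lengths CR→51/8, QV→59/8; new cluster CQRV
  updated: d(CQRV,D)=71/8, d(CQRV,J)=111/8
step 4: merge (CQRV,D) at d=71/8, Q=-163/4; branch lengths CQRV→19/8, D→13/2; new cluster CDQRV
  updated: d(CDQRV,J)=23/2
step 5: merge (CDQRV,J) at d=23/2; branch lengths CDQRV→23/4, J→23/4; new cluster CDJQRV
final tree: ((((C:7/4,R:5/4):51/8,(Q:51/4,V:21/4):59/8):19/8,D:13/2):23/4,J:23/4)
total length: 441/8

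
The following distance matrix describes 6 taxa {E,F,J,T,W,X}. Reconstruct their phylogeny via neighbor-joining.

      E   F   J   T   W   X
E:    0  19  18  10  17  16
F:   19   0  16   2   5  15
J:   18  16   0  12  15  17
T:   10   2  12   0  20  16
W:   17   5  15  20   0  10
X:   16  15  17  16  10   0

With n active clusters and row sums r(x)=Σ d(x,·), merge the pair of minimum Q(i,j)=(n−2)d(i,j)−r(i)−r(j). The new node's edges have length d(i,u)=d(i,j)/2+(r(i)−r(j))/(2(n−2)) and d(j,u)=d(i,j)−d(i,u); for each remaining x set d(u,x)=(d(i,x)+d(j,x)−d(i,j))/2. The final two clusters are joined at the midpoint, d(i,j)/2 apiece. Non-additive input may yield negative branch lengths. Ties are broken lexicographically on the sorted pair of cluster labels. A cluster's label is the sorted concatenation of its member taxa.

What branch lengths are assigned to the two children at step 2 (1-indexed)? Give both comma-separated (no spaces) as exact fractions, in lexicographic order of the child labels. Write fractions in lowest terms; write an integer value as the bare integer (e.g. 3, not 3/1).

iteration 1: select F,T (d=2, Q=-109); attach at lengths (5/8, 11/8); label the merged cluster FT
  updated: d(E,FT)=27/2, d(FT,J)=13, d(FT,W)=23/2, d(FT,X)=29/2
iteration 2: select W,X (d=10, Q=-81); attach at lengths (13/3, 17/3); label the merged cluster WX
  updated: d(E,WX)=23/2, d(FT,WX)=8, d(J,WX)=11
iteration 3: select E,FT (d=27/2, Q=-101/2); attach at lengths (71/8, 37/8); label the merged cluster EFT
  updated: d(EFT,J)=35/4, d(EFT,WX)=3
iteration 4: select EFT,J (d=35/4, Q=-91/4); attach at lengths (3/8, 67/8); label the merged cluster EFJT
  updated: d(EFJT,WX)=21/8
iteration 5: select EFJT,WX (d=21/8); attach at lengths (21/16, 21/16); label the merged cluster EFJTWX
final tree: (((E:71/8,(F:5/8,T:11/8):37/8):3/8,J:67/8):21/16,(W:13/3,X:17/3):21/16)
total length: 295/8

13/3,17/3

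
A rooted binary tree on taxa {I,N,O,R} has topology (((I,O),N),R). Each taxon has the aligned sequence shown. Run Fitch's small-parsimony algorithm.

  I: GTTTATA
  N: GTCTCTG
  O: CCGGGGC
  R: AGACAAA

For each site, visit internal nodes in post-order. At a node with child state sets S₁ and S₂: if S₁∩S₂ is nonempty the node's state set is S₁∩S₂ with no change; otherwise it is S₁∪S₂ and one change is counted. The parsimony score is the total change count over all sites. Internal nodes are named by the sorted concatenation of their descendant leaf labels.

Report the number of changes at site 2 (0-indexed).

3

[col 0] IO: children I:{G}, O:{C} ∪→ {C,G}; cost 1
[col 0] INO: children IO:{C,G}, N:{G} ∩→ {G}; cost 0
[col 0] INOR: children INO:{G}, R:{A} ∪→ {A,G}; cost 1
[col 1] IO: children I:{T}, O:{C} ∪→ {C,T}; cost 1
[col 1] INO: children IO:{C,T}, N:{T} ∩→ {T}; cost 0
[col 1] INOR: children INO:{T}, R:{G} ∪→ {G,T}; cost 1
[col 2] IO: children I:{T}, O:{G} ∪→ {G,T}; cost 1
[col 2] INO: children IO:{G,T}, N:{C} ∪→ {C,G,T}; cost 1
[col 2] INOR: children INO:{C,G,T}, R:{A} ∪→ {A,C,G,T}; cost 1
[col 3] IO: children I:{T}, O:{G} ∪→ {G,T}; cost 1
[col 3] INO: children IO:{G,T}, N:{T} ∩→ {T}; cost 0
[col 3] INOR: children INO:{T}, R:{C} ∪→ {C,T}; cost 1
[col 4] IO: children I:{A}, O:{G} ∪→ {A,G}; cost 1
[col 4] INO: children IO:{A,G}, N:{C} ∪→ {A,C,G}; cost 1
[col 4] INOR: children INO:{A,C,G}, R:{A} ∩→ {A}; cost 0
[col 5] IO: children I:{T}, O:{G} ∪→ {G,T}; cost 1
[col 5] INO: children IO:{G,T}, N:{T} ∩→ {T}; cost 0
[col 5] INOR: children INO:{T}, R:{A} ∪→ {A,T}; cost 1
[col 6] IO: children I:{A}, O:{C} ∪→ {A,C}; cost 1
[col 6] INO: children IO:{A,C}, N:{G} ∪→ {A,C,G}; cost 1
[col 6] INOR: children INO:{A,C,G}, R:{A} ∩→ {A}; cost 0
per-site changes: [2, 2, 3, 2, 2, 2, 2]; total = 15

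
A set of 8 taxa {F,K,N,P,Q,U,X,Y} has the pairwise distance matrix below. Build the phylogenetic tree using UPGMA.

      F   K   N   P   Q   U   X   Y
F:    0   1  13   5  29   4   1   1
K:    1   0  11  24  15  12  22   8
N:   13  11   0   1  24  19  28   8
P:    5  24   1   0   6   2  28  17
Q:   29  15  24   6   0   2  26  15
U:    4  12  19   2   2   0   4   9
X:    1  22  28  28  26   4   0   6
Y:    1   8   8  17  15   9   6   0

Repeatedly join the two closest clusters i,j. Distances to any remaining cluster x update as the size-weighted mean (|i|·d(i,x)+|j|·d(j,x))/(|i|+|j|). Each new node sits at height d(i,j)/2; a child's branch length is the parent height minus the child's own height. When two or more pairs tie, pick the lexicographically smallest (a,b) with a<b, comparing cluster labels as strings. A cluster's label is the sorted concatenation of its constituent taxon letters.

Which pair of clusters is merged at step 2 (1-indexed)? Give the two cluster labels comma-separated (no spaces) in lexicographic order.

N,P

1. join F+K (d=1) ⇒ FK; edges |F|=1/2, |K|=1/2
  updated: d(FK,N)=12, d(FK,P)=29/2, d(FK,Q)=22, d(FK,U)=8, d(FK,X)=23/2, d(FK,Y)=9/2
2. join N+P (d=1) ⇒ NP; edges |N|=1/2, |P|=1/2
  updated: d(FK,NP)=53/4, d(NP,Q)=15, d(NP,U)=21/2, d(NP,X)=28, d(NP,Y)=25/2
3. join Q+U (d=2) ⇒ QU; edges |Q|=1, |U|=1
  updated: d(FK,QU)=15, d(NP,QU)=51/4, d(QU,X)=15, d(QU,Y)=12
4. join FK+Y (d=9/2) ⇒ FKY; edges |FK|=7/4, |Y|=9/4
  updated: d(FKY,NP)=13, d(FKY,QU)=14, d(FKY,X)=29/3
5. join FKY+X (d=29/3) ⇒ FKXY; edges |FKY|=31/12, |X|=29/6
  updated: d(FKXY,NP)=67/4, d(FKXY,QU)=57/4
6. join NP+QU (d=51/4) ⇒ NPQU; edges |NP|=47/8, |QU|=43/8
  updated: d(FKXY,NPQU)=31/2
7. join FKXY+NPQU (d=31/2) ⇒ FKNPQUXY; edges |FKXY|=35/12, |NPQU|=11/8
final tree: ((((F:1/2,K:1/2):7/4,Y:9/4):31/12,X:29/6):35/12,((N:1/2,P:1/2):47/8,(Q:1,U:1):43/8):11/8)
total length: 743/24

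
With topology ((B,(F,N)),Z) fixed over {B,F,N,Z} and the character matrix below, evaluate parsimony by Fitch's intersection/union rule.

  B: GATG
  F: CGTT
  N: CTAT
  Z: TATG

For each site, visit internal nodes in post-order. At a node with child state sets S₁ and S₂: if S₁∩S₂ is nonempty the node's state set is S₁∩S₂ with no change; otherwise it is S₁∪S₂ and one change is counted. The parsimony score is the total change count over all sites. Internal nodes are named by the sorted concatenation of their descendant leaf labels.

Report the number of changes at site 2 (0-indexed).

FN@0: {C} ∩ {C} = {C} (intersection, +0)
BFN@0: {G} ∪ {C} = {C,G} (union, +1)
BFNZ@0: {C,G} ∪ {T} = {C,G,T} (union, +1)
FN@1: {G} ∪ {T} = {G,T} (union, +1)
BFN@1: {A} ∪ {G,T} = {A,G,T} (union, +1)
BFNZ@1: {A,G,T} ∩ {A} = {A} (intersection, +0)
FN@2: {T} ∪ {A} = {A,T} (union, +1)
BFN@2: {T} ∩ {A,T} = {T} (intersection, +0)
BFNZ@2: {T} ∩ {T} = {T} (intersection, +0)
FN@3: {T} ∩ {T} = {T} (intersection, +0)
BFN@3: {G} ∪ {T} = {G,T} (union, +1)
BFNZ@3: {G,T} ∩ {G} = {G} (intersection, +0)
per-site changes: [2, 2, 1, 1]; total = 6

1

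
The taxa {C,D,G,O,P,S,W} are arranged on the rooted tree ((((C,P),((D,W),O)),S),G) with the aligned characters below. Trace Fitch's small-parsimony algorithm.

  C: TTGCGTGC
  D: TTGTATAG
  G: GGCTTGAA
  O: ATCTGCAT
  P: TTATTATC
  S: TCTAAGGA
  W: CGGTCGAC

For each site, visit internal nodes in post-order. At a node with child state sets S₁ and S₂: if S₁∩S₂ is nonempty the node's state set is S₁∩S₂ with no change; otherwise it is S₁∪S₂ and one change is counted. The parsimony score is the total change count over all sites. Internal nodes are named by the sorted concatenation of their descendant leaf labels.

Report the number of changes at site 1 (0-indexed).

CP@0: {T} ∩ {T} = {T} (intersection, +0)
DW@0: {T} ∪ {C} = {C,T} (union, +1)
DOW@0: {C,T} ∪ {A} = {A,C,T} (union, +1)
CDOPW@0: {T} ∩ {A,C,T} = {T} (intersection, +0)
CDOPSW@0: {T} ∩ {T} = {T} (intersection, +0)
CDGOPSW@0: {T} ∪ {G} = {G,T} (union, +1)
CP@1: {T} ∩ {T} = {T} (intersection, +0)
DW@1: {T} ∪ {G} = {G,T} (union, +1)
DOW@1: {G,T} ∩ {T} = {T} (intersection, +0)
CDOPW@1: {T} ∩ {T} = {T} (intersection, +0)
CDOPSW@1: {T} ∪ {C} = {C,T} (union, +1)
CDGOPSW@1: {C,T} ∪ {G} = {C,G,T} (union, +1)
CP@2: {G} ∪ {A} = {A,G} (union, +1)
DW@2: {G} ∩ {G} = {G} (intersection, +0)
DOW@2: {G} ∪ {C} = {C,G} (union, +1)
CDOPW@2: {A,G} ∩ {C,G} = {G} (intersection, +0)
CDOPSW@2: {G} ∪ {T} = {G,T} (union, +1)
CDGOPSW@2: {G,T} ∪ {C} = {C,G,T} (union, +1)
CP@3: {C} ∪ {T} = {C,T} (union, +1)
DW@3: {T} ∩ {T} = {T} (intersection, +0)
DOW@3: {T} ∩ {T} = {T} (intersection, +0)
CDOPW@3: {C,T} ∩ {T} = {T} (intersection, +0)
CDOPSW@3: {T} ∪ {A} = {A,T} (union, +1)
CDGOPSW@3: {A,T} ∩ {T} = {T} (intersection, +0)
CP@4: {G} ∪ {T} = {G,T} (union, +1)
DW@4: {A} ∪ {C} = {A,C} (union, +1)
DOW@4: {A,C} ∪ {G} = {A,C,G} (union, +1)
CDOPW@4: {G,T} ∩ {A,C,G} = {G} (intersection, +0)
CDOPSW@4: {G} ∪ {A} = {A,G} (union, +1)
CDGOPSW@4: {A,G} ∪ {T} = {A,G,T} (union, +1)
CP@5: {T} ∪ {A} = {A,T} (union, +1)
DW@5: {T} ∪ {G} = {G,T} (union, +1)
DOW@5: {G,T} ∪ {C} = {C,G,T} (union, +1)
CDOPW@5: {A,T} ∩ {C,G,T} = {T} (intersection, +0)
CDOPSW@5: {T} ∪ {G} = {G,T} (union, +1)
CDGOPSW@5: {G,T} ∩ {G} = {G} (intersection, +0)
CP@6: {G} ∪ {T} = {G,T} (union, +1)
DW@6: {A} ∩ {A} = {A} (intersection, +0)
DOW@6: {A} ∩ {A} = {A} (intersection, +0)
CDOPW@6: {G,T} ∪ {A} = {A,G,T} (union, +1)
CDOPSW@6: {A,G,T} ∩ {G} = {G} (intersection, +0)
CDGOPSW@6: {G} ∪ {A} = {A,G} (union, +1)
CP@7: {C} ∩ {C} = {C} (intersection, +0)
DW@7: {G} ∪ {C} = {C,G} (union, +1)
DOW@7: {C,G} ∪ {T} = {C,G,T} (union, +1)
CDOPW@7: {C} ∩ {C,G,T} = {C} (intersection, +0)
CDOPSW@7: {C} ∪ {A} = {A,C} (union, +1)
CDGOPSW@7: {A,C} ∩ {A} = {A} (intersection, +0)
per-site changes: [3, 3, 4, 2, 5, 4, 3, 3]; total = 27

3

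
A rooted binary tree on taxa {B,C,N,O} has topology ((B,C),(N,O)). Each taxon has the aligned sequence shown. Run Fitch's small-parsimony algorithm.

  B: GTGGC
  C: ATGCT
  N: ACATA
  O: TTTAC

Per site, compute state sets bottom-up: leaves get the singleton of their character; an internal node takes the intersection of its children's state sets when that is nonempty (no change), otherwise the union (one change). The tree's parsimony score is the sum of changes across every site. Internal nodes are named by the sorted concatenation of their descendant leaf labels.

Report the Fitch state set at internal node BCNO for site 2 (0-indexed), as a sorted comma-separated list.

A,G,T

site 0, node BC: B={G} ∪ C={A} → {A,G} (+1)
site 0, node NO: N={A} ∪ O={T} → {A,T} (+1)
site 0, node BCNO: BC={A,G} ∩ NO={A,T} → {A} (+0)
site 1, node BC: B={T} ∩ C={T} → {T} (+0)
site 1, node NO: N={C} ∪ O={T} → {C,T} (+1)
site 1, node BCNO: BC={T} ∩ NO={C,T} → {T} (+0)
site 2, node BC: B={G} ∩ C={G} → {G} (+0)
site 2, node NO: N={A} ∪ O={T} → {A,T} (+1)
site 2, node BCNO: BC={G} ∪ NO={A,T} → {A,G,T} (+1)
site 3, node BC: B={G} ∪ C={C} → {C,G} (+1)
site 3, node NO: N={T} ∪ O={A} → {A,T} (+1)
site 3, node BCNO: BC={C,G} ∪ NO={A,T} → {A,C,G,T} (+1)
site 4, node BC: B={C} ∪ C={T} → {C,T} (+1)
site 4, node NO: N={A} ∪ O={C} → {A,C} (+1)
site 4, node BCNO: BC={C,T} ∩ NO={A,C} → {C} (+0)
per-site changes: [2, 1, 2, 3, 2]; total = 10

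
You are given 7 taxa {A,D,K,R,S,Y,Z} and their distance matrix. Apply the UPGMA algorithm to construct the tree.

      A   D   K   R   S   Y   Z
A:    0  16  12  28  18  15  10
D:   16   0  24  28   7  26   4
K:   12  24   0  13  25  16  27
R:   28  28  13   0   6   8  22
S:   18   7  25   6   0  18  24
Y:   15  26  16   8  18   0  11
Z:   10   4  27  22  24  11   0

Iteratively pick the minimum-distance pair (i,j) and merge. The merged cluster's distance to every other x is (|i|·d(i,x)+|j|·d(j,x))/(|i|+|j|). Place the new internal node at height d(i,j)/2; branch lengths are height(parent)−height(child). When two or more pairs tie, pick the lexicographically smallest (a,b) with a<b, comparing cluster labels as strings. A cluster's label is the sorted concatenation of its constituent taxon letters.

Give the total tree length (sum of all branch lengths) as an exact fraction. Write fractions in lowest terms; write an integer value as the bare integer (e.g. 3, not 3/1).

iteration 1: select D,Z (d=4); attach at lengths (2, 2); label the merged cluster DZ
  updated: d(A,DZ)=13, d(DZ,K)=51/2, d(DZ,R)=25, d(DZ,S)=31/2, d(DZ,Y)=37/2
iteration 2: select R,S (d=6); attach at lengths (3, 3); label the merged cluster RS
  updated: d(A,RS)=23, d(DZ,RS)=81/4, d(K,RS)=19, d(RS,Y)=13
iteration 3: select A,K (d=12); attach at lengths (6, 6); label the merged cluster AK
  updated: d(AK,DZ)=77/4, d(AK,RS)=21, d(AK,Y)=31/2
iteration 4: select RS,Y (d=13); attach at lengths (7/2, 13/2); label the merged cluster RSY
  updated: d(AK,RSY)=115/6, d(DZ,RSY)=59/3
iteration 5: select AK,RSY (d=115/6); attach at lengths (43/12, 37/12); label the merged cluster AKRSY
  updated: d(AKRSY,DZ)=39/2
iteration 6: select AKRSY,DZ (d=39/2); attach at lengths (1/6, 31/4); label the merged cluster ADKRSYZ
final tree: (((A:6,K:6):43/12,((R:3,S:3):7/2,Y:13/2):37/12):1/6,(D:2,Z:2):31/4)
total length: 559/12

559/12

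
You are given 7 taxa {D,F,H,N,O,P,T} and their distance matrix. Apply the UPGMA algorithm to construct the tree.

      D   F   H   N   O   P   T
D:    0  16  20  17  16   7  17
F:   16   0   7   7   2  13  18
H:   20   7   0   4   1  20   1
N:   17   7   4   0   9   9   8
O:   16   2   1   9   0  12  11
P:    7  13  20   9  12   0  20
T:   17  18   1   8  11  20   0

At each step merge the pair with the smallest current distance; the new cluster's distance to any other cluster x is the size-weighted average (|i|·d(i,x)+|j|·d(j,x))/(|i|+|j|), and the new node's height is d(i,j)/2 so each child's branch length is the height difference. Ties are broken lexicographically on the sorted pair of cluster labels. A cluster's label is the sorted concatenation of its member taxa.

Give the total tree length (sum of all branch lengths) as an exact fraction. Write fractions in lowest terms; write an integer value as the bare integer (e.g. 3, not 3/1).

91/3

step 1: merge (H,O) at d=1; branch lengths H→1/2, O→1/2; new cluster HO
  updated: d(D,HO)=18, d(F,HO)=9/2, d(HO,N)=13/2, d(HO,P)=16, d(HO,T)=6
step 2: merge (F,HO) at d=9/2; branch lengths F→9/4, HO→7/4; new cluster FHO
  updated: d(D,FHO)=52/3, d(FHO,N)=20/3, d(FHO,P)=15, d(FHO,T)=10
step 3: merge (FHO,N) at d=20/3; branch lengths FHO→13/12, N→10/3; new cluster FHNO
  updated: d(D,FHNO)=69/4, d(FHNO,P)=27/2, d(FHNO,T)=19/2
step 4: merge (D,P) at d=7; branch lengths D→7/2, P→7/2; new cluster DP
  updated: d(DP,FHNO)=123/8, d(DP,T)=37/2
step 5: merge (FHNO,T) at d=19/2; branch lengths FHNO→17/12, T→19/4; new cluster FHNOT
  updated: d(DP,FHNOT)=16
step 6: merge (DP,FHNOT) at d=16; branch lengths DP→9/2, FHNOT→13/4; new cluster DFHNOPT
final tree: ((D:7/2,P:7/2):9/2,(((F:9/4,(H:1/2,O:1/2):7/4):13/12,N:10/3):17/12,T:19/4):13/4)
total length: 91/3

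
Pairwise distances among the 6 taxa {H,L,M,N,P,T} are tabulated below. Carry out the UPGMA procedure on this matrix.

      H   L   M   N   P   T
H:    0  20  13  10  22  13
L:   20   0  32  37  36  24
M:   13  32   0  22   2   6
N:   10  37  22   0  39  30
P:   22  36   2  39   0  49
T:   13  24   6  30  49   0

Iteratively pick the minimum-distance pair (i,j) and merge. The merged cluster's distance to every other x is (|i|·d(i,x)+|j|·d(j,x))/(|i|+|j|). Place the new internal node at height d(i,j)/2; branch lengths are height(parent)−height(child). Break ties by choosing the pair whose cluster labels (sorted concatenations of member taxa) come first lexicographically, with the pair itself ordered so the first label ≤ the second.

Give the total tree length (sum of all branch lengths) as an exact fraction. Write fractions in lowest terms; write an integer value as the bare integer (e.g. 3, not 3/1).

887/15

iteration 1: select M,P (d=2); attach at lengths (1, 1); label the merged cluster MP
  updated: d(H,MP)=35/2, d(L,MP)=34, d(MP,N)=61/2, d(MP,T)=55/2
iteration 2: select H,N (d=10); attach at lengths (5, 5); label the merged cluster HN
  updated: d(HN,L)=57/2, d(HN,MP)=24, d(HN,T)=43/2
iteration 3: select HN,T (d=43/2); attach at lengths (23/4, 43/4); label the merged cluster HNT
  updated: d(HNT,L)=27, d(HNT,MP)=151/6
iteration 4: select HNT,MP (d=151/6); attach at lengths (11/6, 139/12); label the merged cluster HMNPT
  updated: d(HMNPT,L)=149/5
iteration 5: select HMNPT,L (d=149/5); attach at lengths (139/60, 149/10); label the merged cluster HLMNPT
final tree: ((((H:5,N:5):23/4,T:43/4):11/6,(M:1,P:1):139/12):139/60,L:149/10)
total length: 887/15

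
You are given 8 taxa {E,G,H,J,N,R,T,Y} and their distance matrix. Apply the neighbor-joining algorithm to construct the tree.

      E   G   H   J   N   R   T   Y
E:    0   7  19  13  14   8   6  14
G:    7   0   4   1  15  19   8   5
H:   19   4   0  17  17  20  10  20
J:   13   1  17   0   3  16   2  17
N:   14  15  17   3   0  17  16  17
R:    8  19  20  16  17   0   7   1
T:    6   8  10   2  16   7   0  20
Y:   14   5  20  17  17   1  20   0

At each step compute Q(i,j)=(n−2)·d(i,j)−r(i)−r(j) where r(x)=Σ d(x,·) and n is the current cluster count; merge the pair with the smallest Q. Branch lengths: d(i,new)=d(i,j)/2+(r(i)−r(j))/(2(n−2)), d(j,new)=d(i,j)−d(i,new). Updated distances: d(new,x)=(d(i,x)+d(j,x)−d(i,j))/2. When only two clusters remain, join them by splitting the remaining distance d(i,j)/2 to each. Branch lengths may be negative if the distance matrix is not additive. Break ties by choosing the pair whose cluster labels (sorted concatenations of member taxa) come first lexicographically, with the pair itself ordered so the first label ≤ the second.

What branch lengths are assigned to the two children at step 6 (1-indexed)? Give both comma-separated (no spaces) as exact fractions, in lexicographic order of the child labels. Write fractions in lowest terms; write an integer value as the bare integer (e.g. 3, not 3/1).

iteration 1: select R,Y (d=1, Q=-176); attach at lengths (0, 1); label the merged cluster RY
  updated: d(E,RY)=21/2, d(G,RY)=23/2, d(H,RY)=39/2, d(J,RY)=16, d(N,RY)=33/2, d(RY,T)=13
iteration 2: select J,N (d=3, Q=-237/2); attach at lengths (-29/20, 89/20); label the merged cluster JN
  updated: d(E,JN)=12, d(G,JN)=13/2, d(H,JN)=31/2, d(JN,RY)=59/4, d(JN,T)=15/2
iteration 3: select G,H (d=4, Q=-89); attach at lengths (-15/8, 47/8); label the merged cluster GH
  updated: d(E,GH)=11, d(GH,JN)=9, d(GH,RY)=27/2, d(GH,T)=7
iteration 4: select E,RY (d=21/2, Q=-239/4); attach at lengths (77/24, 175/24); label the merged cluster ERY
  updated: d(ERY,GH)=7, d(ERY,JN)=65/8, d(ERY,T)=17/4
iteration 5: select ERY,T (d=17/4, Q=-237/8); attach at lengths (73/32, 63/32); label the merged cluster ERTY
  updated: d(ERTY,GH)=39/8, d(ERTY,JN)=91/16
iteration 6: select ERTY,GH (d=39/8, Q=-313/16); attach at lengths (25/32, 131/32); label the merged cluster EGHRTY
  updated: d(EGHRTY,JN)=157/32
iteration 7: select EGHRTY,JN (d=157/32); attach at lengths (157/64, 157/64); label the merged cluster EGHJNRTY
final tree: ((((E:77/24,(R:0,Y:1):175/24):73/32,T:63/32):25/32,(G:-15/8,H:47/8):131/32):157/64,(J:-29/20,N:89/20):157/64)
total length: 1041/32

25/32,131/32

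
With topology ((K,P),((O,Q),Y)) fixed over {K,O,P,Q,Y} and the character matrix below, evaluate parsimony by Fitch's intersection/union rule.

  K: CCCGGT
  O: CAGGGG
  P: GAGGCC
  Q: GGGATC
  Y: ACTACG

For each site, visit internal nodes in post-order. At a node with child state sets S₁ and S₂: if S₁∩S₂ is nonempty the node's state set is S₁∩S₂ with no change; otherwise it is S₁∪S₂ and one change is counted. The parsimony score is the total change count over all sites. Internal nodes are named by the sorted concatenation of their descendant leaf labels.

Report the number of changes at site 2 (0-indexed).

2

KP@0: {C} ∪ {G} = {C,G} (union, +1)
OQ@0: {C} ∪ {G} = {C,G} (union, +1)
OQY@0: {C,G} ∪ {A} = {A,C,G} (union, +1)
KOPQY@0: {C,G} ∩ {A,C,G} = {C,G} (intersection, +0)
KP@1: {C} ∪ {A} = {A,C} (union, +1)
OQ@1: {A} ∪ {G} = {A,G} (union, +1)
OQY@1: {A,G} ∪ {C} = {A,C,G} (union, +1)
KOPQY@1: {A,C} ∩ {A,C,G} = {A,C} (intersection, +0)
KP@2: {C} ∪ {G} = {C,G} (union, +1)
OQ@2: {G} ∩ {G} = {G} (intersection, +0)
OQY@2: {G} ∪ {T} = {G,T} (union, +1)
KOPQY@2: {C,G} ∩ {G,T} = {G} (intersection, +0)
KP@3: {G} ∩ {G} = {G} (intersection, +0)
OQ@3: {G} ∪ {A} = {A,G} (union, +1)
OQY@3: {A,G} ∩ {A} = {A} (intersection, +0)
KOPQY@3: {G} ∪ {A} = {A,G} (union, +1)
KP@4: {G} ∪ {C} = {C,G} (union, +1)
OQ@4: {G} ∪ {T} = {G,T} (union, +1)
OQY@4: {G,T} ∪ {C} = {C,G,T} (union, +1)
KOPQY@4: {C,G} ∩ {C,G,T} = {C,G} (intersection, +0)
KP@5: {T} ∪ {C} = {C,T} (union, +1)
OQ@5: {G} ∪ {C} = {C,G} (union, +1)
OQY@5: {C,G} ∩ {G} = {G} (intersection, +0)
KOPQY@5: {C,T} ∪ {G} = {C,G,T} (union, +1)
per-site changes: [3, 3, 2, 2, 3, 3]; total = 16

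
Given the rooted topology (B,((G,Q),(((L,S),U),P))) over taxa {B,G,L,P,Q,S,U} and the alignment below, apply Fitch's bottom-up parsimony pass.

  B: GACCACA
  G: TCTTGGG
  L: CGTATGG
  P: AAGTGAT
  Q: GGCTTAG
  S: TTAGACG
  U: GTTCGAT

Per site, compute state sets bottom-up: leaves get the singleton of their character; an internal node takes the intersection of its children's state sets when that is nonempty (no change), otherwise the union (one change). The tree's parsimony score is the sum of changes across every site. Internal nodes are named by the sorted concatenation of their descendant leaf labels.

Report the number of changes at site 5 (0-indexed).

[col 0] GQ: children G:{T}, Q:{G} ∪→ {G,T}; cost 1
[col 0] LS: children L:{C}, S:{T} ∪→ {C,T}; cost 1
[col 0] LSU: children LS:{C,T}, U:{G} ∪→ {C,G,T}; cost 1
[col 0] LPSU: children LSU:{C,G,T}, P:{A} ∪→ {A,C,G,T}; cost 1
[col 0] GLPQSU: children GQ:{G,T}, LPSU:{A,C,G,T} ∩→ {G,T}; cost 0
[col 0] BGLPQSU: children B:{G}, GLPQSU:{G,T} ∩→ {G}; cost 0
[col 1] GQ: children G:{C}, Q:{G} ∪→ {C,G}; cost 1
[col 1] LS: children L:{G}, S:{T} ∪→ {G,T}; cost 1
[col 1] LSU: children LS:{G,T}, U:{T} ∩→ {T}; cost 0
[col 1] LPSU: children LSU:{T}, P:{A} ∪→ {A,T}; cost 1
[col 1] GLPQSU: children GQ:{C,G}, LPSU:{A,T} ∪→ {A,C,G,T}; cost 1
[col 1] BGLPQSU: children B:{A}, GLPQSU:{A,C,G,T} ∩→ {A}; cost 0
[col 2] GQ: children G:{T}, Q:{C} ∪→ {C,T}; cost 1
[col 2] LS: children L:{T}, S:{A} ∪→ {A,T}; cost 1
[col 2] LSU: children LS:{A,T}, U:{T} ∩→ {T}; cost 0
[col 2] LPSU: children LSU:{T}, P:{G} ∪→ {G,T}; cost 1
[col 2] GLPQSU: children GQ:{C,T}, LPSU:{G,T} ∩→ {T}; cost 0
[col 2] BGLPQSU: children B:{C}, GLPQSU:{T} ∪→ {C,T}; cost 1
[col 3] GQ: children G:{T}, Q:{T} ∩→ {T}; cost 0
[col 3] LS: children L:{A}, S:{G} ∪→ {A,G}; cost 1
[col 3] LSU: children LS:{A,G}, U:{C} ∪→ {A,C,G}; cost 1
[col 3] LPSU: children LSU:{A,C,G}, P:{T} ∪→ {A,C,G,T}; cost 1
[col 3] GLPQSU: children GQ:{T}, LPSU:{A,C,G,T} ∩→ {T}; cost 0
[col 3] BGLPQSU: children B:{C}, GLPQSU:{T} ∪→ {C,T}; cost 1
[col 4] GQ: children G:{G}, Q:{T} ∪→ {G,T}; cost 1
[col 4] LS: children L:{T}, S:{A} ∪→ {A,T}; cost 1
[col 4] LSU: children LS:{A,T}, U:{G} ∪→ {A,G,T}; cost 1
[col 4] LPSU: children LSU:{A,G,T}, P:{G} ∩→ {G}; cost 0
[col 4] GLPQSU: children GQ:{G,T}, LPSU:{G} ∩→ {G}; cost 0
[col 4] BGLPQSU: children B:{A}, GLPQSU:{G} ∪→ {A,G}; cost 1
[col 5] GQ: children G:{G}, Q:{A} ∪→ {A,G}; cost 1
[col 5] LS: children L:{G}, S:{C} ∪→ {C,G}; cost 1
[col 5] LSU: children LS:{C,G}, U:{A} ∪→ {A,C,G}; cost 1
[col 5] LPSU: children LSU:{A,C,G}, P:{A} ∩→ {A}; cost 0
[col 5] GLPQSU: children GQ:{A,G}, LPSU:{A} ∩→ {A}; cost 0
[col 5] BGLPQSU: children B:{C}, GLPQSU:{A} ∪→ {A,C}; cost 1
[col 6] GQ: children G:{G}, Q:{G} ∩→ {G}; cost 0
[col 6] LS: children L:{G}, S:{G} ∩→ {G}; cost 0
[col 6] LSU: children LS:{G}, U:{T} ∪→ {G,T}; cost 1
[col 6] LPSU: children LSU:{G,T}, P:{T} ∩→ {T}; cost 0
[col 6] GLPQSU: children GQ:{G}, LPSU:{T} ∪→ {G,T}; cost 1
[col 6] BGLPQSU: children B:{A}, GLPQSU:{G,T} ∪→ {A,G,T}; cost 1
per-site changes: [4, 4, 4, 4, 4, 4, 3]; total = 27

4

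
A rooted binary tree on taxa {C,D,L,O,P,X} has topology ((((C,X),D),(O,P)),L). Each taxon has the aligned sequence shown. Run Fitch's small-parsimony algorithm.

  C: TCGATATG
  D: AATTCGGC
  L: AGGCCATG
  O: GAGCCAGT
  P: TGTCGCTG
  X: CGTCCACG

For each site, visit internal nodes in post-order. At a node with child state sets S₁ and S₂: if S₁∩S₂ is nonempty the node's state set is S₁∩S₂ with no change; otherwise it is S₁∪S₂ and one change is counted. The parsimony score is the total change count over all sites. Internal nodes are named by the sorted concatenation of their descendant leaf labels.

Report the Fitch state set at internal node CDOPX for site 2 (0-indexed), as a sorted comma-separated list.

[col 0] CX: children C:{T}, X:{C} ∪→ {C,T}; cost 1
[col 0] CDX: children CX:{C,T}, D:{A} ∪→ {A,C,T}; cost 1
[col 0] OP: children O:{G}, P:{T} ∪→ {G,T}; cost 1
[col 0] CDOPX: children CDX:{A,C,T}, OP:{G,T} ∩→ {T}; cost 0
[col 0] CDLOPX: children CDOPX:{T}, L:{A} ∪→ {A,T}; cost 1
[col 1] CX: children C:{C}, X:{G} ∪→ {C,G}; cost 1
[col 1] CDX: children CX:{C,G}, D:{A} ∪→ {A,C,G}; cost 1
[col 1] OP: children O:{A}, P:{G} ∪→ {A,G}; cost 1
[col 1] CDOPX: children CDX:{A,C,G}, OP:{A,G} ∩→ {A,G}; cost 0
[col 1] CDLOPX: children CDOPX:{A,G}, L:{G} ∩→ {G}; cost 0
[col 2] CX: children C:{G}, X:{T} ∪→ {G,T}; cost 1
[col 2] CDX: children CX:{G,T}, D:{T} ∩→ {T}; cost 0
[col 2] OP: children O:{G}, P:{T} ∪→ {G,T}; cost 1
[col 2] CDOPX: children CDX:{T}, OP:{G,T} ∩→ {T}; cost 0
[col 2] CDLOPX: children CDOPX:{T}, L:{G} ∪→ {G,T}; cost 1
[col 3] CX: children C:{A}, X:{C} ∪→ {A,C}; cost 1
[col 3] CDX: children CX:{A,C}, D:{T} ∪→ {A,C,T}; cost 1
[col 3] OP: children O:{C}, P:{C} ∩→ {C}; cost 0
[col 3] CDOPX: children CDX:{A,C,T}, OP:{C} ∩→ {C}; cost 0
[col 3] CDLOPX: children CDOPX:{C}, L:{C} ∩→ {C}; cost 0
[col 4] CX: children C:{T}, X:{C} ∪→ {C,T}; cost 1
[col 4] CDX: children CX:{C,T}, D:{C} ∩→ {C}; cost 0
[col 4] OP: children O:{C}, P:{G} ∪→ {C,G}; cost 1
[col 4] CDOPX: children CDX:{C}, OP:{C,G} ∩→ {C}; cost 0
[col 4] CDLOPX: children CDOPX:{C}, L:{C} ∩→ {C}; cost 0
[col 5] CX: children C:{A}, X:{A} ∩→ {A}; cost 0
[col 5] CDX: children CX:{A}, D:{G} ∪→ {A,G}; cost 1
[col 5] OP: children O:{A}, P:{C} ∪→ {A,C}; cost 1
[col 5] CDOPX: children CDX:{A,G}, OP:{A,C} ∩→ {A}; cost 0
[col 5] CDLOPX: children CDOPX:{A}, L:{A} ∩→ {A}; cost 0
[col 6] CX: children C:{T}, X:{C} ∪→ {C,T}; cost 1
[col 6] CDX: children CX:{C,T}, D:{G} ∪→ {C,G,T}; cost 1
[col 6] OP: children O:{G}, P:{T} ∪→ {G,T}; cost 1
[col 6] CDOPX: children CDX:{C,G,T}, OP:{G,T} ∩→ {G,T}; cost 0
[col 6] CDLOPX: children CDOPX:{G,T}, L:{T} ∩→ {T}; cost 0
[col 7] CX: children C:{G}, X:{G} ∩→ {G}; cost 0
[col 7] CDX: children CX:{G}, D:{C} ∪→ {C,G}; cost 1
[col 7] OP: children O:{T}, P:{G} ∪→ {G,T}; cost 1
[col 7] CDOPX: children CDX:{C,G}, OP:{G,T} ∩→ {G}; cost 0
[col 7] CDLOPX: children CDOPX:{G}, L:{G} ∩→ {G}; cost 0
per-site changes: [4, 3, 3, 2, 2, 2, 3, 2]; total = 21

T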